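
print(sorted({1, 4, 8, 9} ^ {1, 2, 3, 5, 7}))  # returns [2, 3, 4, 5, 7, 8, 9]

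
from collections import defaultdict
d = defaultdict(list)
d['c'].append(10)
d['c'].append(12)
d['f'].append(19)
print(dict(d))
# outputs {'c': [10, 12], 'f': [19]}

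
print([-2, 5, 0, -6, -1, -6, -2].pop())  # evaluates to -2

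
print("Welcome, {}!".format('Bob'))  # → Welcome, Bob!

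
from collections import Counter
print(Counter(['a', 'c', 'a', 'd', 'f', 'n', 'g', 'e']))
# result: Counter({'a': 2, 'c': 1, 'd': 1, 'f': 1, 'n': 1, 'g': 1, 'e': 1})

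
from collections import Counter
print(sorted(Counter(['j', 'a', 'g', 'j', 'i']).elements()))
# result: ['a', 'g', 'i', 'j', 'j']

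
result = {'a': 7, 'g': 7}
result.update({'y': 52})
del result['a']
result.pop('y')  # 52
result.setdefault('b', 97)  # 97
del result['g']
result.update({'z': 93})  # {'b': 97, 'z': 93}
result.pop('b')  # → 97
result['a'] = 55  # {'z': 93, 'a': 55}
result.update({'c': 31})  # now {'z': 93, 'a': 55, 'c': 31}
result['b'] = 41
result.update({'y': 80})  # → {'z': 93, 'a': 55, 'c': 31, 'b': 41, 'y': 80}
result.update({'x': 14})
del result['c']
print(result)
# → {'z': 93, 'a': 55, 'b': 41, 'y': 80, 'x': 14}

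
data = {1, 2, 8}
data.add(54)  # {1, 2, 8, 54}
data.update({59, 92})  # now {1, 2, 8, 54, 59, 92}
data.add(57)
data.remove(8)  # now {1, 2, 54, 57, 59, 92}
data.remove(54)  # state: {1, 2, 57, 59, 92}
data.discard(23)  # {1, 2, 57, 59, 92}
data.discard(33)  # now {1, 2, 57, 59, 92}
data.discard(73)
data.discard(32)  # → {1, 2, 57, 59, 92}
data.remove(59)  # {1, 2, 57, 92}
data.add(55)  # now {1, 2, 55, 57, 92}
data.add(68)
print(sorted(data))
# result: [1, 2, 55, 57, 68, 92]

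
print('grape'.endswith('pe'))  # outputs True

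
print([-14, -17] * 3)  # [-14, -17, -14, -17, -14, -17]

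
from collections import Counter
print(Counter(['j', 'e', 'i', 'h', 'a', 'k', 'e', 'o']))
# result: Counter({'e': 2, 'j': 1, 'i': 1, 'h': 1, 'a': 1, 'k': 1, 'o': 1})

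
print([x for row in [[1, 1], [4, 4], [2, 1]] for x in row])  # [1, 1, 4, 4, 2, 1]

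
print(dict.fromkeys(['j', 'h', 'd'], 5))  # {'j': 5, 'h': 5, 'd': 5}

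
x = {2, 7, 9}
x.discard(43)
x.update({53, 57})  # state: {2, 7, 9, 53, 57}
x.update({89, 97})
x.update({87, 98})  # {2, 7, 9, 53, 57, 87, 89, 97, 98}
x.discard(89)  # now {2, 7, 9, 53, 57, 87, 97, 98}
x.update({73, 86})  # {2, 7, 9, 53, 57, 73, 86, 87, 97, 98}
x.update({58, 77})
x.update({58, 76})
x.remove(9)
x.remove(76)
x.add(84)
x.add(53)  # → {2, 7, 53, 57, 58, 73, 77, 84, 86, 87, 97, 98}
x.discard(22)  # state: {2, 7, 53, 57, 58, 73, 77, 84, 86, 87, 97, 98}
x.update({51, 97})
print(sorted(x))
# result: [2, 7, 51, 53, 57, 58, 73, 77, 84, 86, 87, 97, 98]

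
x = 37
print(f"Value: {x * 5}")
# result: Value: 185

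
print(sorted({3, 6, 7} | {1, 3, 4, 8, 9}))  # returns [1, 3, 4, 6, 7, 8, 9]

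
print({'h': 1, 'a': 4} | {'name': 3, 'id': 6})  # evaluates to {'h': 1, 'a': 4, 'name': 3, 'id': 6}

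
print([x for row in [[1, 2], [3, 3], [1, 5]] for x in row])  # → [1, 2, 3, 3, 1, 5]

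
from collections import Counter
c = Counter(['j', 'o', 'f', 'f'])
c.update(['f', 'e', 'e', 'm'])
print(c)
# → Counter({'f': 3, 'e': 2, 'j': 1, 'o': 1, 'm': 1})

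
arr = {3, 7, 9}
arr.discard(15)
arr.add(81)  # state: {3, 7, 9, 81}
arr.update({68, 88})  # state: {3, 7, 9, 68, 81, 88}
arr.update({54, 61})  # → {3, 7, 9, 54, 61, 68, 81, 88}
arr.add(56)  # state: {3, 7, 9, 54, 56, 61, 68, 81, 88}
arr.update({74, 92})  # {3, 7, 9, 54, 56, 61, 68, 74, 81, 88, 92}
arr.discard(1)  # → {3, 7, 9, 54, 56, 61, 68, 74, 81, 88, 92}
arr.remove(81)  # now {3, 7, 9, 54, 56, 61, 68, 74, 88, 92}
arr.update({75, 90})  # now {3, 7, 9, 54, 56, 61, 68, 74, 75, 88, 90, 92}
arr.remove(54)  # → {3, 7, 9, 56, 61, 68, 74, 75, 88, 90, 92}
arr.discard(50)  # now {3, 7, 9, 56, 61, 68, 74, 75, 88, 90, 92}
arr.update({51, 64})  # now {3, 7, 9, 51, 56, 61, 64, 68, 74, 75, 88, 90, 92}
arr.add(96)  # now {3, 7, 9, 51, 56, 61, 64, 68, 74, 75, 88, 90, 92, 96}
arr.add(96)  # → {3, 7, 9, 51, 56, 61, 64, 68, 74, 75, 88, 90, 92, 96}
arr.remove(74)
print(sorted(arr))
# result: [3, 7, 9, 51, 56, 61, 64, 68, 75, 88, 90, 92, 96]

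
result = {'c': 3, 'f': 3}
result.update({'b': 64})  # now {'c': 3, 'f': 3, 'b': 64}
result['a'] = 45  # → {'c': 3, 'f': 3, 'b': 64, 'a': 45}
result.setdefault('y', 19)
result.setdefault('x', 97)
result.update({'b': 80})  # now {'c': 3, 'f': 3, 'b': 80, 'a': 45, 'y': 19, 'x': 97}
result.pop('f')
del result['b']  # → {'c': 3, 'a': 45, 'y': 19, 'x': 97}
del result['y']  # {'c': 3, 'a': 45, 'x': 97}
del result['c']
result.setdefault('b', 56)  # 56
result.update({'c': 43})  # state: {'a': 45, 'x': 97, 'b': 56, 'c': 43}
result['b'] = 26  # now {'a': 45, 'x': 97, 'b': 26, 'c': 43}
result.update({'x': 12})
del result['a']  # {'x': 12, 'b': 26, 'c': 43}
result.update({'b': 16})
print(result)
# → {'x': 12, 'b': 16, 'c': 43}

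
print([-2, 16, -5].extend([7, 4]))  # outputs None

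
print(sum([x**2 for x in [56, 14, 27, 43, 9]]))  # 5991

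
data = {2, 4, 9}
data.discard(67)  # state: {2, 4, 9}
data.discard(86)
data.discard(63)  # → {2, 4, 9}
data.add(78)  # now {2, 4, 9, 78}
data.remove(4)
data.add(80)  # {2, 9, 78, 80}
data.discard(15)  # {2, 9, 78, 80}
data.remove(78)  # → {2, 9, 80}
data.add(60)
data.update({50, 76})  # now {2, 9, 50, 60, 76, 80}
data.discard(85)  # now {2, 9, 50, 60, 76, 80}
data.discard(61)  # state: {2, 9, 50, 60, 76, 80}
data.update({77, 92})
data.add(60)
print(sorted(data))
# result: [2, 9, 50, 60, 76, 77, 80, 92]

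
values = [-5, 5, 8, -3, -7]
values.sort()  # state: [-7, -5, -3, 5, 8]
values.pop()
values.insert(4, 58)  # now [-7, -5, -3, 5, 58]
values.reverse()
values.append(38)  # [58, 5, -3, -5, -7, 38]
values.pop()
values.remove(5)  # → [58, -3, -5, -7]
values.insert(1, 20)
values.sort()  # [-7, -5, -3, 20, 58]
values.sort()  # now [-7, -5, -3, 20, 58]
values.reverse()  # [58, 20, -3, -5, -7]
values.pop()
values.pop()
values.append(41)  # [58, 20, -3, 41]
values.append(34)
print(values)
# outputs [58, 20, -3, 41, 34]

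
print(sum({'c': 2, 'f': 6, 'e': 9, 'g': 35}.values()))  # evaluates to 52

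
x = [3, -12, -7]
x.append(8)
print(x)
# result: [3, -12, -7, 8]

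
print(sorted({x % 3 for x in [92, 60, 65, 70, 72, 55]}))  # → [0, 1, 2]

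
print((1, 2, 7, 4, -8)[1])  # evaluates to 2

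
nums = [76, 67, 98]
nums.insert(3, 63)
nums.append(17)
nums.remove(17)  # [76, 67, 98, 63]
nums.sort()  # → [63, 67, 76, 98]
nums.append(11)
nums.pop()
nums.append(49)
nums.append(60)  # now [63, 67, 76, 98, 49, 60]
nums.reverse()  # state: [60, 49, 98, 76, 67, 63]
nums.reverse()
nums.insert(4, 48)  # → [63, 67, 76, 98, 48, 49, 60]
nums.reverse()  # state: [60, 49, 48, 98, 76, 67, 63]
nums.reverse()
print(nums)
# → [63, 67, 76, 98, 48, 49, 60]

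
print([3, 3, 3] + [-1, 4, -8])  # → [3, 3, 3, -1, 4, -8]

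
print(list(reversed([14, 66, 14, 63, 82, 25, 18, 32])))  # [32, 18, 25, 82, 63, 14, 66, 14]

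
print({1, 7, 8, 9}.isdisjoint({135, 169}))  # True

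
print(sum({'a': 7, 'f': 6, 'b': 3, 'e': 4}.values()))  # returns 20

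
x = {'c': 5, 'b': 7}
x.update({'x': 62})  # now {'c': 5, 'b': 7, 'x': 62}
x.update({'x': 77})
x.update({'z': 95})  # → {'c': 5, 'b': 7, 'x': 77, 'z': 95}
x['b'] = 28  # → {'c': 5, 'b': 28, 'x': 77, 'z': 95}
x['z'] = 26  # {'c': 5, 'b': 28, 'x': 77, 'z': 26}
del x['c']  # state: {'b': 28, 'x': 77, 'z': 26}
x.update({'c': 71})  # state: {'b': 28, 'x': 77, 'z': 26, 'c': 71}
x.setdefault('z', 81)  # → 26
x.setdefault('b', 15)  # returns 28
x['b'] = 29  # {'b': 29, 'x': 77, 'z': 26, 'c': 71}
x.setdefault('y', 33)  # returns 33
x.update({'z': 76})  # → {'b': 29, 'x': 77, 'z': 76, 'c': 71, 'y': 33}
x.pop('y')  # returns 33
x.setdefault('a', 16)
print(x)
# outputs {'b': 29, 'x': 77, 'z': 76, 'c': 71, 'a': 16}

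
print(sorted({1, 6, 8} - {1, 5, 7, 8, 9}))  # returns [6]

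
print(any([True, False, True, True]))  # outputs True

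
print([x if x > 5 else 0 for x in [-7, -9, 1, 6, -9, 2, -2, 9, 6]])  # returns [0, 0, 0, 6, 0, 0, 0, 9, 6]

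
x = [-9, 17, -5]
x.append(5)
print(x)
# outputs [-9, 17, -5, 5]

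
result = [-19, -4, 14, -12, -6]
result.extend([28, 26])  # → [-19, -4, 14, -12, -6, 28, 26]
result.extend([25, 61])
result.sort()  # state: [-19, -12, -6, -4, 14, 25, 26, 28, 61]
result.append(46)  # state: [-19, -12, -6, -4, 14, 25, 26, 28, 61, 46]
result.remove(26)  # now [-19, -12, -6, -4, 14, 25, 28, 61, 46]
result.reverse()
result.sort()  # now [-19, -12, -6, -4, 14, 25, 28, 46, 61]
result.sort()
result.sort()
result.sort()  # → [-19, -12, -6, -4, 14, 25, 28, 46, 61]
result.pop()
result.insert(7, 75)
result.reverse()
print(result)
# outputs [46, 75, 28, 25, 14, -4, -6, -12, -19]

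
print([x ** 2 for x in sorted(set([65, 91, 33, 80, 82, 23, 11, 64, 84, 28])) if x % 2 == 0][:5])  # [784, 4096, 6400, 6724, 7056]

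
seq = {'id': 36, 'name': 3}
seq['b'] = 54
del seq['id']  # {'name': 3, 'b': 54}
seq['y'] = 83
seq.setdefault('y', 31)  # 83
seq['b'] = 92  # {'name': 3, 'b': 92, 'y': 83}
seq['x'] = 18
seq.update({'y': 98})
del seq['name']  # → {'b': 92, 'y': 98, 'x': 18}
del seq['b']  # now {'y': 98, 'x': 18}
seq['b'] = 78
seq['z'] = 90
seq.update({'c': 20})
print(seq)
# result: {'y': 98, 'x': 18, 'b': 78, 'z': 90, 'c': 20}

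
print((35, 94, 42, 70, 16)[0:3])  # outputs (35, 94, 42)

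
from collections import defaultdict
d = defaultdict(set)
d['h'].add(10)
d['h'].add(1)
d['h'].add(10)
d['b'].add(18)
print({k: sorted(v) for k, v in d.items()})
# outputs {'h': [1, 10], 'b': [18]}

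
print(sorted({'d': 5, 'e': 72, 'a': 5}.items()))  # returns [('a', 5), ('d', 5), ('e', 72)]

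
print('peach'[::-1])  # hcaep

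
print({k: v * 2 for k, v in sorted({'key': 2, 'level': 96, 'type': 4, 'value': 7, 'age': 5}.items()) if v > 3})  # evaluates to {'age': 10, 'level': 192, 'type': 8, 'value': 14}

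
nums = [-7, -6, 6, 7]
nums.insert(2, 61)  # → [-7, -6, 61, 6, 7]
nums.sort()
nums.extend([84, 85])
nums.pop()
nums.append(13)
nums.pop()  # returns 13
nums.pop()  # 84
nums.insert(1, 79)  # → [-7, 79, -6, 6, 7, 61]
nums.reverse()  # [61, 7, 6, -6, 79, -7]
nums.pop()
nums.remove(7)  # [61, 6, -6, 79]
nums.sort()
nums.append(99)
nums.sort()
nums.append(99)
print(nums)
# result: [-6, 6, 61, 79, 99, 99]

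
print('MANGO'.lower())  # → mango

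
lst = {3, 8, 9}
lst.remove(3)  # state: {8, 9}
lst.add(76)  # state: {8, 9, 76}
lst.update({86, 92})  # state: {8, 9, 76, 86, 92}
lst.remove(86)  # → {8, 9, 76, 92}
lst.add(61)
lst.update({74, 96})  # {8, 9, 61, 74, 76, 92, 96}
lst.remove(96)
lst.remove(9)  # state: {8, 61, 74, 76, 92}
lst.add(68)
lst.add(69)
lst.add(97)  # {8, 61, 68, 69, 74, 76, 92, 97}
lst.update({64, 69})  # {8, 61, 64, 68, 69, 74, 76, 92, 97}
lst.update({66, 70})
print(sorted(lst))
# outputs [8, 61, 64, 66, 68, 69, 70, 74, 76, 92, 97]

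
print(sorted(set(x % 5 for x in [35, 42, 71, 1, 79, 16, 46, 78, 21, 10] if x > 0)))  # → [0, 1, 2, 3, 4]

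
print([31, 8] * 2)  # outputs [31, 8, 31, 8]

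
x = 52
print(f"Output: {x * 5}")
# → Output: 260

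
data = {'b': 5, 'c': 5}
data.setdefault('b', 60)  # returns 5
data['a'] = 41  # {'b': 5, 'c': 5, 'a': 41}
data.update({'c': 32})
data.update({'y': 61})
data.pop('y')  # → 61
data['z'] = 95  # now {'b': 5, 'c': 32, 'a': 41, 'z': 95}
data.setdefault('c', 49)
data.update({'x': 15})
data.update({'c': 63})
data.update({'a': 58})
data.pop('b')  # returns 5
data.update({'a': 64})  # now {'c': 63, 'a': 64, 'z': 95, 'x': 15}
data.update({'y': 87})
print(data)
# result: {'c': 63, 'a': 64, 'z': 95, 'x': 15, 'y': 87}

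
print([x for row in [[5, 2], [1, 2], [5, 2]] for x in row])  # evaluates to [5, 2, 1, 2, 5, 2]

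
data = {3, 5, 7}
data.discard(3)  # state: {5, 7}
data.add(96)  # {5, 7, 96}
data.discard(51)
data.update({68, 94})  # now {5, 7, 68, 94, 96}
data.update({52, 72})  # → {5, 7, 52, 68, 72, 94, 96}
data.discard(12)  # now {5, 7, 52, 68, 72, 94, 96}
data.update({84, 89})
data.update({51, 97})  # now {5, 7, 51, 52, 68, 72, 84, 89, 94, 96, 97}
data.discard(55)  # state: {5, 7, 51, 52, 68, 72, 84, 89, 94, 96, 97}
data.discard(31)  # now {5, 7, 51, 52, 68, 72, 84, 89, 94, 96, 97}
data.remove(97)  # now {5, 7, 51, 52, 68, 72, 84, 89, 94, 96}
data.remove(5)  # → {7, 51, 52, 68, 72, 84, 89, 94, 96}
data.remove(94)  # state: {7, 51, 52, 68, 72, 84, 89, 96}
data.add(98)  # {7, 51, 52, 68, 72, 84, 89, 96, 98}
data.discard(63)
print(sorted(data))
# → [7, 51, 52, 68, 72, 84, 89, 96, 98]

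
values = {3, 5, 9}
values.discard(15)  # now {3, 5, 9}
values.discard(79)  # {3, 5, 9}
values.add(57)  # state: {3, 5, 9, 57}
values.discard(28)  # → {3, 5, 9, 57}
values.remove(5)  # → {3, 9, 57}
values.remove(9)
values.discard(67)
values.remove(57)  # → {3}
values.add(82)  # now {3, 82}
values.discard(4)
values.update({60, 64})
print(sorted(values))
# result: [3, 60, 64, 82]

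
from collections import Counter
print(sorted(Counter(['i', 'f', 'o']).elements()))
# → ['f', 'i', 'o']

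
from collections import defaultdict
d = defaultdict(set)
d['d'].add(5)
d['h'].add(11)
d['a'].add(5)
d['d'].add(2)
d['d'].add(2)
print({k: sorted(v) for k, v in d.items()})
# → {'d': [2, 5], 'h': [11], 'a': [5]}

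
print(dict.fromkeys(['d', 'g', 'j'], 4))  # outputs {'d': 4, 'g': 4, 'j': 4}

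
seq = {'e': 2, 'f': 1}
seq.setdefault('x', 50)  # 50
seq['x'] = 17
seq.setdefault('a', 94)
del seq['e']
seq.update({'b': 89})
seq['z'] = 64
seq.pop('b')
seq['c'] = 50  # {'f': 1, 'x': 17, 'a': 94, 'z': 64, 'c': 50}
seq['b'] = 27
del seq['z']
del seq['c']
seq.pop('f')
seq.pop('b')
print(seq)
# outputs {'x': 17, 'a': 94}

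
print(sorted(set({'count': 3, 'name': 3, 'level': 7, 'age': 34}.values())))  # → [3, 7, 34]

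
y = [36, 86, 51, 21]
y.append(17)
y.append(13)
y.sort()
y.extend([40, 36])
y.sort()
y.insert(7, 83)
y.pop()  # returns 86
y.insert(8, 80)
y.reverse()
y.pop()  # 13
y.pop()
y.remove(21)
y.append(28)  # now [80, 83, 51, 40, 36, 36, 28]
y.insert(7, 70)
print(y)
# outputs [80, 83, 51, 40, 36, 36, 28, 70]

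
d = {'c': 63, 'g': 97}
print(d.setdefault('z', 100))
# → 100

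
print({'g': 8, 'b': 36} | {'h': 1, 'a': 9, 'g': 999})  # {'g': 999, 'b': 36, 'h': 1, 'a': 9}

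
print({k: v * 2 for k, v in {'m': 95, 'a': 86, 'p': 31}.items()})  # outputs {'m': 190, 'a': 172, 'p': 62}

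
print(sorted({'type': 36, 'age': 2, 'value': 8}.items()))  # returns [('age', 2), ('type', 36), ('value', 8)]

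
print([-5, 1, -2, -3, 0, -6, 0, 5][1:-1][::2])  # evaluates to [1, -3, -6]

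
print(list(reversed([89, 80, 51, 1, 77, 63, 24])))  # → [24, 63, 77, 1, 51, 80, 89]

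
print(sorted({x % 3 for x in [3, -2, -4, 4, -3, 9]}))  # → [0, 1, 2]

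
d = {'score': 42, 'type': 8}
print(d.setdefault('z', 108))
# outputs 108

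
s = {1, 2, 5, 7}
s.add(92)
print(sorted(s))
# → [1, 2, 5, 7, 92]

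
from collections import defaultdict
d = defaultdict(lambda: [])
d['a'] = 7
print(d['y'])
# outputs []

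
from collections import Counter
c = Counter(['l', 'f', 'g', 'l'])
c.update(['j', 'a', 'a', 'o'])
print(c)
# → Counter({'l': 2, 'a': 2, 'f': 1, 'g': 1, 'j': 1, 'o': 1})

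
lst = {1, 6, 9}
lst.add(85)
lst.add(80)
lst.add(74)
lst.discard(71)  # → {1, 6, 9, 74, 80, 85}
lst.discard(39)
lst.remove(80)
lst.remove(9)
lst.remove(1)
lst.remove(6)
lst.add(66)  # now {66, 74, 85}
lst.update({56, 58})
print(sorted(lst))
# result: [56, 58, 66, 74, 85]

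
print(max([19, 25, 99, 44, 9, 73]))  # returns 99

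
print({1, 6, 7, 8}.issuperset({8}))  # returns True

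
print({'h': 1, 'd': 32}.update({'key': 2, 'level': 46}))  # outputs None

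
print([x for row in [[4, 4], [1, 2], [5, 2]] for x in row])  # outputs [4, 4, 1, 2, 5, 2]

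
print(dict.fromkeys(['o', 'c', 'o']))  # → {'o': None, 'c': None}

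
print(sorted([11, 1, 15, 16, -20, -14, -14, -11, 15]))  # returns [-20, -14, -14, -11, 1, 11, 15, 15, 16]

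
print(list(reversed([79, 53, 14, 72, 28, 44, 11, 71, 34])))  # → [34, 71, 11, 44, 28, 72, 14, 53, 79]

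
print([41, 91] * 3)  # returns [41, 91, 41, 91, 41, 91]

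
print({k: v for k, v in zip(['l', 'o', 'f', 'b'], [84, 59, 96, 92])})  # {'l': 84, 'o': 59, 'f': 96, 'b': 92}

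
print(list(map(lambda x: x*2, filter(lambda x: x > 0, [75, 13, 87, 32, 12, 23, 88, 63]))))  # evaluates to [150, 26, 174, 64, 24, 46, 176, 126]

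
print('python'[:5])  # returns pytho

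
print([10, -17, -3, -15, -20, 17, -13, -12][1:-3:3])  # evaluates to [-17, -20]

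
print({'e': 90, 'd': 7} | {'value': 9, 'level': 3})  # {'e': 90, 'd': 7, 'value': 9, 'level': 3}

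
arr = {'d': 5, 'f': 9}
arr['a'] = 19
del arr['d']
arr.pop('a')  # 19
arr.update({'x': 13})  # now {'f': 9, 'x': 13}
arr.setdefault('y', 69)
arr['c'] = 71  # {'f': 9, 'x': 13, 'y': 69, 'c': 71}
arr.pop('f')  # 9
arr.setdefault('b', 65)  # 65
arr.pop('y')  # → 69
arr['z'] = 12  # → {'x': 13, 'c': 71, 'b': 65, 'z': 12}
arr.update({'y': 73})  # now {'x': 13, 'c': 71, 'b': 65, 'z': 12, 'y': 73}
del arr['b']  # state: {'x': 13, 'c': 71, 'z': 12, 'y': 73}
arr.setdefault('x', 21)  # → 13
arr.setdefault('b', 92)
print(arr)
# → {'x': 13, 'c': 71, 'z': 12, 'y': 73, 'b': 92}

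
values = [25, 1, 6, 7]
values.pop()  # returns 7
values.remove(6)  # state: [25, 1]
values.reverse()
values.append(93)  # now [1, 25, 93]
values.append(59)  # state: [1, 25, 93, 59]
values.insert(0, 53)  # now [53, 1, 25, 93, 59]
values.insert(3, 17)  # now [53, 1, 25, 17, 93, 59]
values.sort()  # [1, 17, 25, 53, 59, 93]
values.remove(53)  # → [1, 17, 25, 59, 93]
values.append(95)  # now [1, 17, 25, 59, 93, 95]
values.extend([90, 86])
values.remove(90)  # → [1, 17, 25, 59, 93, 95, 86]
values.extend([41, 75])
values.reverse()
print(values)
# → [75, 41, 86, 95, 93, 59, 25, 17, 1]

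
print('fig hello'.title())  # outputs Fig Hello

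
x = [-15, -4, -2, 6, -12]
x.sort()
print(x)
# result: [-15, -12, -4, -2, 6]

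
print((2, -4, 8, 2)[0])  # 2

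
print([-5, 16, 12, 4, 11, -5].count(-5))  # 2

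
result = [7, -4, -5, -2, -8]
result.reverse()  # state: [-8, -2, -5, -4, 7]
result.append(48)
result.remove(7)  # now [-8, -2, -5, -4, 48]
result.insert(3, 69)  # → [-8, -2, -5, 69, -4, 48]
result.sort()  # [-8, -5, -4, -2, 48, 69]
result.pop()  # 69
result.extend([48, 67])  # [-8, -5, -4, -2, 48, 48, 67]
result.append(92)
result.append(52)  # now [-8, -5, -4, -2, 48, 48, 67, 92, 52]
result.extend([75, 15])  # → [-8, -5, -4, -2, 48, 48, 67, 92, 52, 75, 15]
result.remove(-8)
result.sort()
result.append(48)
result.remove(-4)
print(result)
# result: [-5, -2, 15, 48, 48, 52, 67, 75, 92, 48]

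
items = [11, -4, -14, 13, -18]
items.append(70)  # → [11, -4, -14, 13, -18, 70]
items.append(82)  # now [11, -4, -14, 13, -18, 70, 82]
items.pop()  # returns 82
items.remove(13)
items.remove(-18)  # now [11, -4, -14, 70]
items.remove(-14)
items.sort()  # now [-4, 11, 70]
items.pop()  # 70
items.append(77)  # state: [-4, 11, 77]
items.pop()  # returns 77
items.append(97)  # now [-4, 11, 97]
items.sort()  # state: [-4, 11, 97]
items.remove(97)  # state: [-4, 11]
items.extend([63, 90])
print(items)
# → [-4, 11, 63, 90]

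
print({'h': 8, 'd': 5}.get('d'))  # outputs 5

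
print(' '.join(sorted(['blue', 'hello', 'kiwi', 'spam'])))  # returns blue hello kiwi spam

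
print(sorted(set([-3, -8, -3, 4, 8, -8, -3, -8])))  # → [-8, -3, 4, 8]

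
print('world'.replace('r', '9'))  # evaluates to wo9ld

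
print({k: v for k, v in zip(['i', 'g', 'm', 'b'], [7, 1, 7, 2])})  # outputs {'i': 7, 'g': 1, 'm': 7, 'b': 2}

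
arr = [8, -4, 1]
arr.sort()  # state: [-4, 1, 8]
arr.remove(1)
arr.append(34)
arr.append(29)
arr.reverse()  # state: [29, 34, 8, -4]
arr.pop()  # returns -4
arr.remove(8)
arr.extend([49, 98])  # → [29, 34, 49, 98]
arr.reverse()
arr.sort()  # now [29, 34, 49, 98]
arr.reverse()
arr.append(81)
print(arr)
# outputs [98, 49, 34, 29, 81]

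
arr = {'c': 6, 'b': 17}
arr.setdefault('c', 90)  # 6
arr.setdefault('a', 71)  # 71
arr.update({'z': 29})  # {'c': 6, 'b': 17, 'a': 71, 'z': 29}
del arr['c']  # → {'b': 17, 'a': 71, 'z': 29}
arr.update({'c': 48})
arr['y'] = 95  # {'b': 17, 'a': 71, 'z': 29, 'c': 48, 'y': 95}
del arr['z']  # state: {'b': 17, 'a': 71, 'c': 48, 'y': 95}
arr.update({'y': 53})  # {'b': 17, 'a': 71, 'c': 48, 'y': 53}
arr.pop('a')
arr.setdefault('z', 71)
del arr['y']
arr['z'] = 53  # {'b': 17, 'c': 48, 'z': 53}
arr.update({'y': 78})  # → {'b': 17, 'c': 48, 'z': 53, 'y': 78}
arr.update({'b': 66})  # {'b': 66, 'c': 48, 'z': 53, 'y': 78}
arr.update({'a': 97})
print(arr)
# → {'b': 66, 'c': 48, 'z': 53, 'y': 78, 'a': 97}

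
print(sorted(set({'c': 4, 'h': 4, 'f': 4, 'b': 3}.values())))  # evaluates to [3, 4]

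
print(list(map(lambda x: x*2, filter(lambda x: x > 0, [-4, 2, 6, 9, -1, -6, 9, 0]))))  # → [4, 12, 18, 18]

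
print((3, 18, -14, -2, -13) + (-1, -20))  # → (3, 18, -14, -2, -13, -1, -20)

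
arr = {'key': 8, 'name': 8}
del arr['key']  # {'name': 8}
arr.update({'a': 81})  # {'name': 8, 'a': 81}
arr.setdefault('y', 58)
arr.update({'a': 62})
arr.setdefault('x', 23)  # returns 23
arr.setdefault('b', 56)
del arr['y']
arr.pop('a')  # 62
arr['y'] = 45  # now {'name': 8, 'x': 23, 'b': 56, 'y': 45}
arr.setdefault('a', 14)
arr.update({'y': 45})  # {'name': 8, 'x': 23, 'b': 56, 'y': 45, 'a': 14}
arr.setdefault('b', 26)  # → 56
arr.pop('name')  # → 8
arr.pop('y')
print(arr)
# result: {'x': 23, 'b': 56, 'a': 14}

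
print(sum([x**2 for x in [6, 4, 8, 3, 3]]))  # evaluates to 134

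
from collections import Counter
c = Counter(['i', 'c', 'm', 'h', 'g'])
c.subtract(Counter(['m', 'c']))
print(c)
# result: Counter({'i': 1, 'h': 1, 'g': 1, 'c': 0, 'm': 0})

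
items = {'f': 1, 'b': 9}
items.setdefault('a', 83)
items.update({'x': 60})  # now {'f': 1, 'b': 9, 'a': 83, 'x': 60}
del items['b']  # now {'f': 1, 'a': 83, 'x': 60}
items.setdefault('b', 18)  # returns 18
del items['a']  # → {'f': 1, 'x': 60, 'b': 18}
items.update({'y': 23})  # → {'f': 1, 'x': 60, 'b': 18, 'y': 23}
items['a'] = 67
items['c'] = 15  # {'f': 1, 'x': 60, 'b': 18, 'y': 23, 'a': 67, 'c': 15}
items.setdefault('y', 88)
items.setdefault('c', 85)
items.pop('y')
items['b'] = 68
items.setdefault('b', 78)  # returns 68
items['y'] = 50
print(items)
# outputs {'f': 1, 'x': 60, 'b': 68, 'a': 67, 'c': 15, 'y': 50}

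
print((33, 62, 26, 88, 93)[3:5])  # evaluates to (88, 93)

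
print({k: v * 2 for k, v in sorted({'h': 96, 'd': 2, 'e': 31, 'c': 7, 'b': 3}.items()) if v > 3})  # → {'c': 14, 'e': 62, 'h': 192}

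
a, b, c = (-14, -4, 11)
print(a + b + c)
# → -7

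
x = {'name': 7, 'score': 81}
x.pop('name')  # 7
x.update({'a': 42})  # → {'score': 81, 'a': 42}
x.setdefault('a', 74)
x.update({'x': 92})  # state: {'score': 81, 'a': 42, 'x': 92}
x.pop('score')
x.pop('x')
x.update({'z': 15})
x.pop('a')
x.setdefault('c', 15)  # 15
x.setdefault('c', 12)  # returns 15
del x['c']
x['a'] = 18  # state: {'z': 15, 'a': 18}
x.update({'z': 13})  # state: {'z': 13, 'a': 18}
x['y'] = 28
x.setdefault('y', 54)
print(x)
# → {'z': 13, 'a': 18, 'y': 28}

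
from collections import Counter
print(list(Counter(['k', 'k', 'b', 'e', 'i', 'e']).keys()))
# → ['k', 'b', 'e', 'i']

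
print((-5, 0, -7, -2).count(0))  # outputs 1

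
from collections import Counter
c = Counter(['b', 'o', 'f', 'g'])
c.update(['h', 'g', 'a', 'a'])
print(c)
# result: Counter({'g': 2, 'a': 2, 'b': 1, 'o': 1, 'f': 1, 'h': 1})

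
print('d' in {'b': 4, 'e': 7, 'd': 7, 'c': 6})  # True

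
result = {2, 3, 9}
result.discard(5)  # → {2, 3, 9}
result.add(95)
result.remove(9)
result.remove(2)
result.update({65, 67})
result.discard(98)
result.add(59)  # {3, 59, 65, 67, 95}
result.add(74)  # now {3, 59, 65, 67, 74, 95}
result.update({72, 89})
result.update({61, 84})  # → {3, 59, 61, 65, 67, 72, 74, 84, 89, 95}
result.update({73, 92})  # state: {3, 59, 61, 65, 67, 72, 73, 74, 84, 89, 92, 95}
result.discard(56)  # {3, 59, 61, 65, 67, 72, 73, 74, 84, 89, 92, 95}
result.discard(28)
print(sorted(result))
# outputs [3, 59, 61, 65, 67, 72, 73, 74, 84, 89, 92, 95]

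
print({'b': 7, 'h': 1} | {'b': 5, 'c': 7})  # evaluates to {'b': 5, 'h': 1, 'c': 7}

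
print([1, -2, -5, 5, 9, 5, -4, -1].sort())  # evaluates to None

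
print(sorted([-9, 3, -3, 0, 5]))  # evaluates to [-9, -3, 0, 3, 5]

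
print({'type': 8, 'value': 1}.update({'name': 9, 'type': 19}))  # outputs None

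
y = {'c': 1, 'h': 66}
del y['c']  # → {'h': 66}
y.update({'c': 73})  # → {'h': 66, 'c': 73}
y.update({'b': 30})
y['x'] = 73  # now {'h': 66, 'c': 73, 'b': 30, 'x': 73}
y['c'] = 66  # {'h': 66, 'c': 66, 'b': 30, 'x': 73}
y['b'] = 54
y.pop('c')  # 66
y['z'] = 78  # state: {'h': 66, 'b': 54, 'x': 73, 'z': 78}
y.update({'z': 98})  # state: {'h': 66, 'b': 54, 'x': 73, 'z': 98}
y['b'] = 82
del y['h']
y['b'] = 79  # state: {'b': 79, 'x': 73, 'z': 98}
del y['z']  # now {'b': 79, 'x': 73}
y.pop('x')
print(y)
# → {'b': 79}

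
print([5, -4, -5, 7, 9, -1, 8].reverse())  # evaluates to None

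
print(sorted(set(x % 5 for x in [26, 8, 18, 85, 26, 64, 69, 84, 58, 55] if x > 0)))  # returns [0, 1, 3, 4]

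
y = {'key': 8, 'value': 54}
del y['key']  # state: {'value': 54}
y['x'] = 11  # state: {'value': 54, 'x': 11}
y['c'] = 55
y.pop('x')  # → 11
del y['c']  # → {'value': 54}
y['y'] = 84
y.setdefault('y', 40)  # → 84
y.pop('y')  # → 84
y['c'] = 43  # {'value': 54, 'c': 43}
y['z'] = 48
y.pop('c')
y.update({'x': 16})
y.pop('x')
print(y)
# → {'value': 54, 'z': 48}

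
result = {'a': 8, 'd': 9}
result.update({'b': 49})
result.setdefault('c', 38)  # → 38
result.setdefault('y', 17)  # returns 17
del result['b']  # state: {'a': 8, 'd': 9, 'c': 38, 'y': 17}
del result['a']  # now {'d': 9, 'c': 38, 'y': 17}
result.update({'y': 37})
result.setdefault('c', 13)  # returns 38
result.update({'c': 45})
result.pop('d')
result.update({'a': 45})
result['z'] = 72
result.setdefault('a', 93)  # 45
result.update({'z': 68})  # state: {'c': 45, 'y': 37, 'a': 45, 'z': 68}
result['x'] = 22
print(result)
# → {'c': 45, 'y': 37, 'a': 45, 'z': 68, 'x': 22}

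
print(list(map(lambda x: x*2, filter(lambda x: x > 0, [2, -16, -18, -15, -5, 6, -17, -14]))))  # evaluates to [4, 12]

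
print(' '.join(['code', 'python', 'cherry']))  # code python cherry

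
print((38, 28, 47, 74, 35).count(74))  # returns 1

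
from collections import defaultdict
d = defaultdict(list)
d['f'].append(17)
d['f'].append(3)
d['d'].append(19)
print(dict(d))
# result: {'f': [17, 3], 'd': [19]}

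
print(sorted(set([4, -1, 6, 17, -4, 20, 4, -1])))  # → [-4, -1, 4, 6, 17, 20]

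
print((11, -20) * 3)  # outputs (11, -20, 11, -20, 11, -20)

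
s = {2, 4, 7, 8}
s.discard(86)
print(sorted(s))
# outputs [2, 4, 7, 8]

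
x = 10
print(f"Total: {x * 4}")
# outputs Total: 40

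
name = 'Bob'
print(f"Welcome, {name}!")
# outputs Welcome, Bob!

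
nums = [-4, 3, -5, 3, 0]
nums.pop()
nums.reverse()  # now [3, -5, 3, -4]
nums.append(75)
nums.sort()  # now [-5, -4, 3, 3, 75]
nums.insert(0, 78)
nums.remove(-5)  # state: [78, -4, 3, 3, 75]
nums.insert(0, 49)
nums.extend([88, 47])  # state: [49, 78, -4, 3, 3, 75, 88, 47]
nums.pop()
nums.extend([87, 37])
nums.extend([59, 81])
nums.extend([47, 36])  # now [49, 78, -4, 3, 3, 75, 88, 87, 37, 59, 81, 47, 36]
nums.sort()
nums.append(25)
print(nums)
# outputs [-4, 3, 3, 36, 37, 47, 49, 59, 75, 78, 81, 87, 88, 25]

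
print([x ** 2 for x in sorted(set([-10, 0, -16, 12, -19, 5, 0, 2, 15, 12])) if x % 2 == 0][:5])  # [256, 100, 0, 4, 144]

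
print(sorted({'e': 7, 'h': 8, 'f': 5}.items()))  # [('e', 7), ('f', 5), ('h', 8)]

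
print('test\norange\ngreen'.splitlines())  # ['test', 'orange', 'green']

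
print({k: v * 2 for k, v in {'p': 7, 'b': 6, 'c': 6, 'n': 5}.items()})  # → {'p': 14, 'b': 12, 'c': 12, 'n': 10}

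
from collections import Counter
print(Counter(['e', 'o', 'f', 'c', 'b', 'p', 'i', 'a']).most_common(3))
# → [('e', 1), ('o', 1), ('f', 1)]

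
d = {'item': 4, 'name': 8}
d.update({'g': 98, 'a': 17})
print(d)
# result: {'item': 4, 'name': 8, 'g': 98, 'a': 17}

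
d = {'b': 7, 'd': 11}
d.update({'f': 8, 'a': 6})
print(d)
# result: {'b': 7, 'd': 11, 'f': 8, 'a': 6}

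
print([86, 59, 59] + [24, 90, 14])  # [86, 59, 59, 24, 90, 14]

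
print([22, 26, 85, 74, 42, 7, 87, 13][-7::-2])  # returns [26]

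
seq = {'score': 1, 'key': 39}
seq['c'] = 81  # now {'score': 1, 'key': 39, 'c': 81}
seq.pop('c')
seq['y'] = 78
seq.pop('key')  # 39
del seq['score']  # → {'y': 78}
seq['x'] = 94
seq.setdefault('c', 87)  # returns 87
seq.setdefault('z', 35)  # 35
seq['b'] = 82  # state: {'y': 78, 'x': 94, 'c': 87, 'z': 35, 'b': 82}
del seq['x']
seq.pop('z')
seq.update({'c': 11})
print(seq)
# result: {'y': 78, 'c': 11, 'b': 82}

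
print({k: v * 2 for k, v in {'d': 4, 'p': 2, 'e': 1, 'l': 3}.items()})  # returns {'d': 8, 'p': 4, 'e': 2, 'l': 6}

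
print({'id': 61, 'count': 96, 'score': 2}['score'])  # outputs 2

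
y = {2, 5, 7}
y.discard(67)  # {2, 5, 7}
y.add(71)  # {2, 5, 7, 71}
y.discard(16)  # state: {2, 5, 7, 71}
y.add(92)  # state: {2, 5, 7, 71, 92}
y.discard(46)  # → {2, 5, 7, 71, 92}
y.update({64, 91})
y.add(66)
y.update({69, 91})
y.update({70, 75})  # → {2, 5, 7, 64, 66, 69, 70, 71, 75, 91, 92}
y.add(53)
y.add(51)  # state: {2, 5, 7, 51, 53, 64, 66, 69, 70, 71, 75, 91, 92}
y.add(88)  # {2, 5, 7, 51, 53, 64, 66, 69, 70, 71, 75, 88, 91, 92}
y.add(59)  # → {2, 5, 7, 51, 53, 59, 64, 66, 69, 70, 71, 75, 88, 91, 92}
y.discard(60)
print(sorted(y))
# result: [2, 5, 7, 51, 53, 59, 64, 66, 69, 70, 71, 75, 88, 91, 92]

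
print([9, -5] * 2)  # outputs [9, -5, 9, -5]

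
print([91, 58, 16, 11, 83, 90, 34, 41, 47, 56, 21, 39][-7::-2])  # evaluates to [90, 11, 58]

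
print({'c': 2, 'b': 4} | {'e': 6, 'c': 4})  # {'c': 4, 'b': 4, 'e': 6}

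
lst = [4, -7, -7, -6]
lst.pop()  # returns -6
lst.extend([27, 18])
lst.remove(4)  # [-7, -7, 27, 18]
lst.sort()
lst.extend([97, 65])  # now [-7, -7, 18, 27, 97, 65]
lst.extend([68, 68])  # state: [-7, -7, 18, 27, 97, 65, 68, 68]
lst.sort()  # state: [-7, -7, 18, 27, 65, 68, 68, 97]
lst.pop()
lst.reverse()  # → [68, 68, 65, 27, 18, -7, -7]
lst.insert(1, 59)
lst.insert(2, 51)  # [68, 59, 51, 68, 65, 27, 18, -7, -7]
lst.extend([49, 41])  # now [68, 59, 51, 68, 65, 27, 18, -7, -7, 49, 41]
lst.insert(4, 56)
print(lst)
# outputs [68, 59, 51, 68, 56, 65, 27, 18, -7, -7, 49, 41]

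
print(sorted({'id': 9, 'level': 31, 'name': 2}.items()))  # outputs [('id', 9), ('level', 31), ('name', 2)]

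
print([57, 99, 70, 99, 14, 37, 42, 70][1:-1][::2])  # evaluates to [99, 99, 37]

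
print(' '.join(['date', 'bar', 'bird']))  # date bar bird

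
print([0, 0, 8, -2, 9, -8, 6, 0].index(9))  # 4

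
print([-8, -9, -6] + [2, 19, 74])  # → [-8, -9, -6, 2, 19, 74]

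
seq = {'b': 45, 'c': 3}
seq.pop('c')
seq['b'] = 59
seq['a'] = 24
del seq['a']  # {'b': 59}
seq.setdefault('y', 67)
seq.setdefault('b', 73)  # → 59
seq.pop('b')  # 59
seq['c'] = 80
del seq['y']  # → {'c': 80}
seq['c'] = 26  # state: {'c': 26}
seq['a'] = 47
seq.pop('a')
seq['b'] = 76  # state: {'c': 26, 'b': 76}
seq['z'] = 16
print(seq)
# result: {'c': 26, 'b': 76, 'z': 16}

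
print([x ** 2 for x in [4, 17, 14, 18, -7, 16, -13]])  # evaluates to [16, 289, 196, 324, 49, 256, 169]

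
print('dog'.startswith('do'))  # True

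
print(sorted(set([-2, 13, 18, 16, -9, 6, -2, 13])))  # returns [-9, -2, 6, 13, 16, 18]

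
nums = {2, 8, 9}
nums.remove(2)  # {8, 9}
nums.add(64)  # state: {8, 9, 64}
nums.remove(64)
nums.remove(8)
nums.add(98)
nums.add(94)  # {9, 94, 98}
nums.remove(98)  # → {9, 94}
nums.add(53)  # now {9, 53, 94}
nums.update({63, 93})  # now {9, 53, 63, 93, 94}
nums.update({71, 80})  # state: {9, 53, 63, 71, 80, 93, 94}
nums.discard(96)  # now {9, 53, 63, 71, 80, 93, 94}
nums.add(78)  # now {9, 53, 63, 71, 78, 80, 93, 94}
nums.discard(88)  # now {9, 53, 63, 71, 78, 80, 93, 94}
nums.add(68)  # {9, 53, 63, 68, 71, 78, 80, 93, 94}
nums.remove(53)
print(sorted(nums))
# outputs [9, 63, 68, 71, 78, 80, 93, 94]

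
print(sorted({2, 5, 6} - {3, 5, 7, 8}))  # [2, 6]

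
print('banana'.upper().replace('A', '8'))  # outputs B8N8N8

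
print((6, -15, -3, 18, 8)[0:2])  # (6, -15)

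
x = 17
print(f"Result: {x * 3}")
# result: Result: 51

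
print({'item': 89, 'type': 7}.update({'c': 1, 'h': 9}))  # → None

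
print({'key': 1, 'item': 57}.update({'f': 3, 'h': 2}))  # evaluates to None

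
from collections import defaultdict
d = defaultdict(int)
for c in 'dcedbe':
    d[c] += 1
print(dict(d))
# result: {'d': 2, 'c': 1, 'e': 2, 'b': 1}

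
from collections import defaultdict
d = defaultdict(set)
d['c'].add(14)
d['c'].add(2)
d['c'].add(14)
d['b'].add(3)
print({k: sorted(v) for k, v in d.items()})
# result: {'c': [2, 14], 'b': [3]}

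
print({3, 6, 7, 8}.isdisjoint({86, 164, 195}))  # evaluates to True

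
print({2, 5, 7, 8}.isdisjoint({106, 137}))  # True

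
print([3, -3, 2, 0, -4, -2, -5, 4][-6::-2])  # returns [2, 3]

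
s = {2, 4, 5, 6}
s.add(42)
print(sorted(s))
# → [2, 4, 5, 6, 42]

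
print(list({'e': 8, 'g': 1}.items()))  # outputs [('e', 8), ('g', 1)]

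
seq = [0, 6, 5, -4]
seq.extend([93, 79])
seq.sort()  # [-4, 0, 5, 6, 79, 93]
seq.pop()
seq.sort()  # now [-4, 0, 5, 6, 79]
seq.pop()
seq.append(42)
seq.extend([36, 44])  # [-4, 0, 5, 6, 42, 36, 44]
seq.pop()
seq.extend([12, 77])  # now [-4, 0, 5, 6, 42, 36, 12, 77]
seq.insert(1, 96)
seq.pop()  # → 77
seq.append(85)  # [-4, 96, 0, 5, 6, 42, 36, 12, 85]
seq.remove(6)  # [-4, 96, 0, 5, 42, 36, 12, 85]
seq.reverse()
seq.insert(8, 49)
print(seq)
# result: [85, 12, 36, 42, 5, 0, 96, -4, 49]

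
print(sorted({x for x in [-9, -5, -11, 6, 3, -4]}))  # [-11, -9, -5, -4, 3, 6]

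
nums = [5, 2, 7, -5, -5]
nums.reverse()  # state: [-5, -5, 7, 2, 5]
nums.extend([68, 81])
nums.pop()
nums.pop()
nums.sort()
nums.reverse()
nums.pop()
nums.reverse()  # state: [-5, 2, 5, 7]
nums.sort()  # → [-5, 2, 5, 7]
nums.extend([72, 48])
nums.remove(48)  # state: [-5, 2, 5, 7, 72]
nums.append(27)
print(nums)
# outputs [-5, 2, 5, 7, 72, 27]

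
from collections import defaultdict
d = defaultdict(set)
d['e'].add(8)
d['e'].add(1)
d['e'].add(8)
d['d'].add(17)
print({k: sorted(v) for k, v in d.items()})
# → {'e': [1, 8], 'd': [17]}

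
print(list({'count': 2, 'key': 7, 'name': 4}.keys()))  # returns ['count', 'key', 'name']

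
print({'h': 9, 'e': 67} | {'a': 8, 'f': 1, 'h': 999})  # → {'h': 999, 'e': 67, 'a': 8, 'f': 1}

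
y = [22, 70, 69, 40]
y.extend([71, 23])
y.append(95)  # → [22, 70, 69, 40, 71, 23, 95]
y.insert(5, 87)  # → [22, 70, 69, 40, 71, 87, 23, 95]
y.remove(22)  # [70, 69, 40, 71, 87, 23, 95]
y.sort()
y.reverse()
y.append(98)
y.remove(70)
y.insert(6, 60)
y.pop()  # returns 98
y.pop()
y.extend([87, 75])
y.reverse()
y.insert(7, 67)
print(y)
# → [75, 87, 23, 40, 69, 71, 87, 67, 95]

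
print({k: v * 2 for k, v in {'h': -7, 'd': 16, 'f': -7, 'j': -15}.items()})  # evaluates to {'h': -14, 'd': 32, 'f': -14, 'j': -30}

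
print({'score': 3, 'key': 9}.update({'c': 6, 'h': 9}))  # None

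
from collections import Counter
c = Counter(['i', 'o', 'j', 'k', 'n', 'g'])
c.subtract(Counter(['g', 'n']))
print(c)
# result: Counter({'i': 1, 'o': 1, 'j': 1, 'k': 1, 'n': 0, 'g': 0})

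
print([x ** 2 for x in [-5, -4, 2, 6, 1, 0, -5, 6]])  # [25, 16, 4, 36, 1, 0, 25, 36]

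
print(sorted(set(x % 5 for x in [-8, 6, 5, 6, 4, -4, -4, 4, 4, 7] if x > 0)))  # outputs [0, 1, 2, 4]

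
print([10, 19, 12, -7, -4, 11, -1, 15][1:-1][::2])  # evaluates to [19, -7, 11]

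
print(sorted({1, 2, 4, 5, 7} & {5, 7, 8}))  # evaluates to [5, 7]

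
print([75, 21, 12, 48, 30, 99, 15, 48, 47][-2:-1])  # [48]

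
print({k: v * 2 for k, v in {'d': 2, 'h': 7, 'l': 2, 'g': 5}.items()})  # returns {'d': 4, 'h': 14, 'l': 4, 'g': 10}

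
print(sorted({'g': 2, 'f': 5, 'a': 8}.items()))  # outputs [('a', 8), ('f', 5), ('g', 2)]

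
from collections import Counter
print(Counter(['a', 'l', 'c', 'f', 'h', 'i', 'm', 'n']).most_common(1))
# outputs [('a', 1)]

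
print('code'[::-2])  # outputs eo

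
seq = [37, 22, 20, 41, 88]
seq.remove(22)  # [37, 20, 41, 88]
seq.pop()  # 88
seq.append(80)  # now [37, 20, 41, 80]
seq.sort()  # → [20, 37, 41, 80]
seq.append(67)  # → [20, 37, 41, 80, 67]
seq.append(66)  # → [20, 37, 41, 80, 67, 66]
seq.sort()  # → [20, 37, 41, 66, 67, 80]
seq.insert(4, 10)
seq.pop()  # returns 80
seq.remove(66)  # [20, 37, 41, 10, 67]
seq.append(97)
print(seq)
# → [20, 37, 41, 10, 67, 97]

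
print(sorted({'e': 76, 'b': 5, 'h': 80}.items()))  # [('b', 5), ('e', 76), ('h', 80)]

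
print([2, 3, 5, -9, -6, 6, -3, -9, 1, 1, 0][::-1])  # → [0, 1, 1, -9, -3, 6, -6, -9, 5, 3, 2]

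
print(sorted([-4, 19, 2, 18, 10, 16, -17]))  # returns [-17, -4, 2, 10, 16, 18, 19]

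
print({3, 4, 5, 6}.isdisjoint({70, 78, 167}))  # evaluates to True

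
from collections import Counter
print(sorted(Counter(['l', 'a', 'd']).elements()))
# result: ['a', 'd', 'l']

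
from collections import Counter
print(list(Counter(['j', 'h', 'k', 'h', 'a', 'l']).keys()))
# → ['j', 'h', 'k', 'a', 'l']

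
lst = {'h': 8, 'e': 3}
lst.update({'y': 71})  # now {'h': 8, 'e': 3, 'y': 71}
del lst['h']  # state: {'e': 3, 'y': 71}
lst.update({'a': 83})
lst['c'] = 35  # {'e': 3, 'y': 71, 'a': 83, 'c': 35}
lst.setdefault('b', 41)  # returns 41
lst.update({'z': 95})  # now {'e': 3, 'y': 71, 'a': 83, 'c': 35, 'b': 41, 'z': 95}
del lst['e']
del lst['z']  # {'y': 71, 'a': 83, 'c': 35, 'b': 41}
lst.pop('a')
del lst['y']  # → {'c': 35, 'b': 41}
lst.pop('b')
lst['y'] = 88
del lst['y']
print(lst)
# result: {'c': 35}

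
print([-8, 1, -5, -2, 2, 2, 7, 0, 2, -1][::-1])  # [-1, 2, 0, 7, 2, 2, -2, -5, 1, -8]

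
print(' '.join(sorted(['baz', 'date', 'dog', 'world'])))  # baz date dog world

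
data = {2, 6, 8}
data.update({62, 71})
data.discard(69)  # {2, 6, 8, 62, 71}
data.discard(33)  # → {2, 6, 8, 62, 71}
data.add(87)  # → {2, 6, 8, 62, 71, 87}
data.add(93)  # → {2, 6, 8, 62, 71, 87, 93}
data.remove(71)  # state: {2, 6, 8, 62, 87, 93}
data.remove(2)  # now {6, 8, 62, 87, 93}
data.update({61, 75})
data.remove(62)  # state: {6, 8, 61, 75, 87, 93}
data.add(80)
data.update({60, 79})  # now {6, 8, 60, 61, 75, 79, 80, 87, 93}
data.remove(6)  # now {8, 60, 61, 75, 79, 80, 87, 93}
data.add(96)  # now {8, 60, 61, 75, 79, 80, 87, 93, 96}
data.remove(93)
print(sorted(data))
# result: [8, 60, 61, 75, 79, 80, 87, 96]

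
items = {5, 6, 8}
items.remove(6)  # {5, 8}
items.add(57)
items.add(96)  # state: {5, 8, 57, 96}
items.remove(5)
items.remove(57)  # {8, 96}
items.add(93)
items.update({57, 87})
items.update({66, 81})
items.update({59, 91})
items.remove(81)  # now {8, 57, 59, 66, 87, 91, 93, 96}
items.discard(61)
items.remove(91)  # {8, 57, 59, 66, 87, 93, 96}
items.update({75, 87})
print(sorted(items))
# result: [8, 57, 59, 66, 75, 87, 93, 96]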